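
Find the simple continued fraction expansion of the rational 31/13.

[2; 2, 1, 1, 2]

Run the Euclidean algorithm on 31 and 13; the successive quotients are the partial quotients a_0, a_1, ... (each step inverts the fractional part left over by the previous one):
  31 = 2*13 + 5, so a_0 = 2.
  13 = 2*5 + 3, so a_1 = 2.
  5 = 1*3 + 2, so a_2 = 1.
  3 = 1*2 + 1, so a_3 = 1.
  2 = 2*1 + 0, so a_4 = 2.
The remainder reaches 0 after 5 divisions, so the expansion has 5 partial quotients, read off in order.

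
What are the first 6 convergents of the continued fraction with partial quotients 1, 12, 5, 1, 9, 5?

1/1, 13/12, 66/61, 79/73, 777/718, 3964/3663

Using the convergent recurrence p_i = a_i*p_{i-1} + p_{i-2}, q_i = a_i*q_{i-1} + q_{i-2} with p_{-2}=0, p_{-1}=1, q_{-2}=1, q_{-1}=0:
  i=0: a_0=1, p_0 = 1*1 + 0 = 1, q_0 = 1*0 + 1 = 1.
  i=1: a_1=12, p_1 = 12*1 + 1 = 13, q_1 = 12*1 + 0 = 12.
  i=2: a_2=5, p_2 = 5*13 + 1 = 66, q_2 = 5*12 + 1 = 61.
  i=3: a_3=1, p_3 = 1*66 + 13 = 79, q_3 = 1*61 + 12 = 73.
  i=4: a_4=9, p_4 = 9*79 + 66 = 777, q_4 = 9*73 + 61 = 718.
  i=5: a_5=5, p_5 = 5*777 + 79 = 3964, q_5 = 5*718 + 73 = 3663.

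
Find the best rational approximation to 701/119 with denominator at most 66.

377/64

Expand x = 701/119 as a continued fraction with the Euclidean algorithm:
  701 = 5*119 + 106, so a_0 = 5.
  119 = 1*106 + 13, so a_1 = 1.
  106 = 8*13 + 2, so a_2 = 8.
  13 = 6*2 + 1, so a_3 = 6.
  2 = 2*1 + 0, so a_4 = 2.
so x = [5; 1, 8, 6, 2].
Convergents (p_i = a_i*p_{i-1} + p_{i-2}, q_i = a_i*q_{i-1} + q_{i-2} with p_{-2}=0, p_{-1}=1, q_{-2}=1, q_{-1}=0), until the denominator exceeds 66:
  i=0: a_0=5, p_0 = 5*1 + 0 = 5, q_0 = 5*0 + 1 = 1.
  i=1: a_1=1, p_1 = 1*5 + 1 = 6, q_1 = 1*1 + 0 = 1.
  i=2: a_2=8, p_2 = 8*6 + 5 = 53, q_2 = 8*1 + 1 = 9.
  i=3: a_3=6, p_3 = 6*53 + 6 = 324, q_3 = 6*9 + 1 = 55.
  i=4: a_4=2, p_4 = 2*324 + 53 = 701, q_4 = 2*55 + 9 = 119.
q_4 = 119 > 66, so the last convergent with denominator <= 66 is p_3/q_3 = 324/55.
The closest fraction with denominator <= 66 is either p_3/q_3 or the intermediate fraction (k*p_3 + p_2)/(k*q_3 + q_2) with the largest k >= 1 whose denominator stays <= 66; these approach x as k grows, and every other convergent or intermediate fraction in range is farther away.
Largest k: floor((66 - q_2)/q_3) = floor((66 - 9)/55) = 1.
That gives (1*324 + 53)/(1*55 + 9) = 377/64.
Compare the errors: |x - 324/55| = |701*55 - 324*119|/(119*55) = 1/6545, and |x - 377/64| = |701*64 - 377*119|/(119*64) = 1/7616.
Cross-multiplying, 1*6545 = 6545 < 7616 = 1*7616, so 1/7616 is smaller: the intermediate fraction 377/64 is closer to x than 324/55.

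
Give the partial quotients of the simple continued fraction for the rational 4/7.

Run the Euclidean algorithm on 4 and 7; the successive quotients are the partial quotients a_0, a_1, ... (each step inverts the fractional part left over by the previous one):
  4 = 0*7 + 4, so a_0 = 0.
  7 = 1*4 + 3, so a_1 = 1.
  4 = 1*3 + 1, so a_2 = 1.
  3 = 3*1 + 0, so a_3 = 3.
The remainder reaches 0 after 4 divisions, so the expansion has 4 partial quotients, read off in order.

[0; 1, 1, 3]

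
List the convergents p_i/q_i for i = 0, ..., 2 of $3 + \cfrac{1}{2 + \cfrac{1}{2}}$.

3/1, 7/2, 17/5

Using the convergent recurrence p_i = a_i*p_{i-1} + p_{i-2}, q_i = a_i*q_{i-1} + q_{i-2} with p_{-2}=0, p_{-1}=1, q_{-2}=1, q_{-1}=0:
  i=0: a_0=3, p_0 = 3*1 + 0 = 3, q_0 = 3*0 + 1 = 1.
  i=1: a_1=2, p_1 = 2*3 + 1 = 7, q_1 = 2*1 + 0 = 2.
  i=2: a_2=2, p_2 = 2*7 + 3 = 17, q_2 = 2*2 + 1 = 5.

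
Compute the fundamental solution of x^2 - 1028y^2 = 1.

(x, y) = (513, 16)

First expand sqrt(1028) as a continued fraction. With x_i = (sqrt(1028) + m_i)/d_i and (m_0, d_0) = (0, 1): a_0 = floor(sqrt(1028)) = 32, since 32^2 = 1024 <= 1028 < 1089 = 33^2.
Iterate m_{i+1} = d_i*a_i - m_i, d_{i+1} = (1028 - m_{i+1}^2)/d_i, a_{i+1} = floor((a_0 + m_{i+1})/d_{i+1}):
  m_1 = 1*32 - 0 = 32, d_1 = (1028 - 32^2)/1 = 4/1 = 4, a_1 = floor((32 + 32)/4) = 16.
  m_2 = 4*16 - 32 = 32, d_2 = (1028 - 32^2)/4 = 4/4 = 1, a_2 = floor((32 + 32)/1) = 64.
  m_3 = 1*64 - 32 = 32, d_3 = (1028 - 32^2)/1 = 4/1 = 4: (m_3, d_3) = (m_1, d_1) = (32, 4), so from here the quotients repeat a_1, a_2; the period length is 2.
So sqrt(1028) = [32; (16, 64)] with period length k = 2.
k is even, so the fundamental solution of x^2 - 1028y^2 = 1 is (p_{k-1}, q_{k-1}) = (p_1, q_1); compute convergents through index 1.
Convergents (p_i = a_i*p_{i-1} + p_{i-2}, q_i = a_i*q_{i-1} + q_{i-2} with p_{-2}=0, p_{-1}=1, q_{-2}=1, q_{-1}=0):
  i=0: a_0=32, p_0 = 32*1 + 0 = 32, q_0 = 32*0 + 1 = 1.
  i=1: a_1=16, p_1 = 16*32 + 1 = 513, q_1 = 16*1 + 0 = 16.
Check: 513^2 - 1028*16^2 = 263169 - 263168 = 1, so (x, y) = (513, 16) solves the equation, and by the theorem it is the least positive solution.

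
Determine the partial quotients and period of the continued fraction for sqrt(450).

Write x_i = (sqrt(450) + m_i)/d_i with (m_0, d_0) = (0, 1). a_0 = floor(sqrt(450)) = 21, since 21^2 = 441 <= 450 < 484 = 22^2.
Iterate m_{i+1} = d_i*a_i - m_i, d_{i+1} = (450 - m_{i+1}^2)/d_i, a_{i+1} = floor((a_0 + m_{i+1})/d_{i+1}):
  m_1 = 1*21 - 0 = 21, d_1 = (450 - 21^2)/1 = 9/1 = 9, a_1 = floor((21 + 21)/9) = 4.
  m_2 = 9*4 - 21 = 15, d_2 = (450 - 15^2)/9 = 225/9 = 25, a_2 = floor((21 + 15)/25) = 1.
  m_3 = 25*1 - 15 = 10, d_3 = (450 - 10^2)/25 = 350/25 = 14, a_3 = floor((21 + 10)/14) = 2.
  m_4 = 14*2 - 10 = 18, d_4 = (450 - 18^2)/14 = 126/14 = 9, a_4 = floor((21 + 18)/9) = 4.
  m_5 = 9*4 - 18 = 18, d_5 = (450 - 18^2)/9 = 126/9 = 14, a_5 = floor((21 + 18)/14) = 2.
  m_6 = 14*2 - 18 = 10, d_6 = (450 - 10^2)/14 = 350/14 = 25, a_6 = floor((21 + 10)/25) = 1.
  m_7 = 25*1 - 10 = 15, d_7 = (450 - 15^2)/25 = 225/25 = 9, a_7 = floor((21 + 15)/9) = 4.
  m_8 = 9*4 - 15 = 21, d_8 = (450 - 21^2)/9 = 9/9 = 1, a_8 = floor((21 + 21)/1) = 42.
  m_9 = 1*42 - 21 = 21, d_9 = (450 - 21^2)/1 = 9/1 = 9: (m_9, d_9) = (m_1, d_1) = (21, 9), so from here the quotients repeat a_1, ..., a_8; the period length is 8.
Hence the expansion of sqrt(450) is a_0 = 21 followed by the repeating block 4, 1, 2, 4, 2, 1, 4, 42 (period 8).

[21; (4, 1, 2, 4, 2, 1, 4, 42)]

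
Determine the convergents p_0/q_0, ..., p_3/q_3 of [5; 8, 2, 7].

5/1, 41/8, 87/17, 650/127

Using the convergent recurrence p_i = a_i*p_{i-1} + p_{i-2}, q_i = a_i*q_{i-1} + q_{i-2} with p_{-2}=0, p_{-1}=1, q_{-2}=1, q_{-1}=0:
  i=0: a_0=5, p_0 = 5*1 + 0 = 5, q_0 = 5*0 + 1 = 1.
  i=1: a_1=8, p_1 = 8*5 + 1 = 41, q_1 = 8*1 + 0 = 8.
  i=2: a_2=2, p_2 = 2*41 + 5 = 87, q_2 = 2*8 + 1 = 17.
  i=3: a_3=7, p_3 = 7*87 + 41 = 650, q_3 = 7*17 + 8 = 127.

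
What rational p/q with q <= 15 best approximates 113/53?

32/15

Expand x = 113/53 as a continued fraction with the Euclidean algorithm:
  113 = 2*53 + 7, so a_0 = 2.
  53 = 7*7 + 4, so a_1 = 7.
  7 = 1*4 + 3, so a_2 = 1.
  4 = 1*3 + 1, so a_3 = 1.
  3 = 3*1 + 0, so a_4 = 3.
so x = [2; 7, 1, 1, 3].
Convergents (p_i = a_i*p_{i-1} + p_{i-2}, q_i = a_i*q_{i-1} + q_{i-2} with p_{-2}=0, p_{-1}=1, q_{-2}=1, q_{-1}=0), until the denominator exceeds 15:
  i=0: a_0=2, p_0 = 2*1 + 0 = 2, q_0 = 2*0 + 1 = 1.
  i=1: a_1=7, p_1 = 7*2 + 1 = 15, q_1 = 7*1 + 0 = 7.
  i=2: a_2=1, p_2 = 1*15 + 2 = 17, q_2 = 1*7 + 1 = 8.
  i=3: a_3=1, p_3 = 1*17 + 15 = 32, q_3 = 1*8 + 7 = 15.
  i=4: a_4=3, p_4 = 3*32 + 17 = 113, q_4 = 3*15 + 8 = 53.
q_4 = 53 > 15, so the last convergent with denominator <= 15 is p_3/q_3 = 32/15.
The closest fraction with denominator <= 15 is either p_3/q_3 or the intermediate fraction (k*p_3 + p_2)/(k*q_3 + q_2) with the largest k >= 1 whose denominator stays <= 15; these approach x as k grows, and every other convergent or intermediate fraction in range is farther away.
Largest k: floor((15 - q_2)/q_3) = floor((15 - 8)/15) = 0.
Since k = 0, no intermediate fraction beyond p_3/q_3 has denominator <= 15, so the convergent 32/15 is the closest (its error is |113*15 - 32*53|/(53*15) = 1/795).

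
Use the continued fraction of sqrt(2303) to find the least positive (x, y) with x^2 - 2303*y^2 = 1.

(x, y) = (48, 1)

First expand sqrt(2303) as a continued fraction. With x_i = (sqrt(2303) + m_i)/d_i and (m_0, d_0) = (0, 1): a_0 = floor(sqrt(2303)) = 47, since 47^2 = 2209 <= 2303 < 2304 = 48^2.
Iterate m_{i+1} = d_i*a_i - m_i, d_{i+1} = (2303 - m_{i+1}^2)/d_i, a_{i+1} = floor((a_0 + m_{i+1})/d_{i+1}):
  m_1 = 1*47 - 0 = 47, d_1 = (2303 - 47^2)/1 = 94/1 = 94, a_1 = floor((47 + 47)/94) = 1.
  m_2 = 94*1 - 47 = 47, d_2 = (2303 - 47^2)/94 = 94/94 = 1, a_2 = floor((47 + 47)/1) = 94.
  m_3 = 1*94 - 47 = 47, d_3 = (2303 - 47^2)/1 = 94/1 = 94: (m_3, d_3) = (m_1, d_1) = (47, 94), so from here the quotients repeat a_1, a_2; the period length is 2.
So sqrt(2303) = [47; (1, 94)] with period length k = 2.
k is even, so the fundamental solution of x^2 - 2303y^2 = 1 is (p_{k-1}, q_{k-1}) = (p_1, q_1); compute convergents through index 1.
Convergents (p_i = a_i*p_{i-1} + p_{i-2}, q_i = a_i*q_{i-1} + q_{i-2} with p_{-2}=0, p_{-1}=1, q_{-2}=1, q_{-1}=0):
  i=0: a_0=47, p_0 = 47*1 + 0 = 47, q_0 = 47*0 + 1 = 1.
  i=1: a_1=1, p_1 = 1*47 + 1 = 48, q_1 = 1*1 + 0 = 1.
Check: 48^2 - 2303*1^2 = 2304 - 2303 = 1, so (x, y) = (48, 1) solves the equation, and by the theorem it is the least positive solution.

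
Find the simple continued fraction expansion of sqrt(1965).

Write x_i = (sqrt(1965) + m_i)/d_i with (m_0, d_0) = (0, 1). a_0 = floor(sqrt(1965)) = 44, since 44^2 = 1936 <= 1965 < 2025 = 45^2.
Iterate m_{i+1} = d_i*a_i - m_i, d_{i+1} = (1965 - m_{i+1}^2)/d_i, a_{i+1} = floor((a_0 + m_{i+1})/d_{i+1}):
  m_1 = 1*44 - 0 = 44, d_1 = (1965 - 44^2)/1 = 29/1 = 29, a_1 = floor((44 + 44)/29) = 3.
  m_2 = 29*3 - 44 = 43, d_2 = (1965 - 43^2)/29 = 116/29 = 4, a_2 = floor((44 + 43)/4) = 21.
  m_3 = 4*21 - 43 = 41, d_3 = (1965 - 41^2)/4 = 284/4 = 71, a_3 = floor((44 + 41)/71) = 1.
  m_4 = 71*1 - 41 = 30, d_4 = (1965 - 30^2)/71 = 1065/71 = 15, a_4 = floor((44 + 30)/15) = 4.
  m_5 = 15*4 - 30 = 30, d_5 = (1965 - 30^2)/15 = 1065/15 = 71, a_5 = floor((44 + 30)/71) = 1.
  m_6 = 71*1 - 30 = 41, d_6 = (1965 - 41^2)/71 = 284/71 = 4, a_6 = floor((44 + 41)/4) = 21.
  m_7 = 4*21 - 41 = 43, d_7 = (1965 - 43^2)/4 = 116/4 = 29, a_7 = floor((44 + 43)/29) = 3.
  m_8 = 29*3 - 43 = 44, d_8 = (1965 - 44^2)/29 = 29/29 = 1, a_8 = floor((44 + 44)/1) = 88.
  m_9 = 1*88 - 44 = 44, d_9 = (1965 - 44^2)/1 = 29/1 = 29: (m_9, d_9) = (m_1, d_1) = (44, 29), so from here the quotients repeat a_1, ..., a_8; the period length is 8.
Hence the expansion of sqrt(1965) is a_0 = 44 followed by the repeating block 3, 21, 1, 4, 1, 21, 3, 88 (period 8).

[44; (3, 21, 1, 4, 1, 21, 3, 88)]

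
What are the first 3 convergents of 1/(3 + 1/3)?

Using the convergent recurrence p_i = a_i*p_{i-1} + p_{i-2}, q_i = a_i*q_{i-1} + q_{i-2} with p_{-2}=0, p_{-1}=1, q_{-2}=1, q_{-1}=0:
  i=0: a_0=0, p_0 = 0*1 + 0 = 0, q_0 = 0*0 + 1 = 1.
  i=1: a_1=3, p_1 = 3*0 + 1 = 1, q_1 = 3*1 + 0 = 3.
  i=2: a_2=3, p_2 = 3*1 + 0 = 3, q_2 = 3*3 + 1 = 10.

0/1, 1/3, 3/10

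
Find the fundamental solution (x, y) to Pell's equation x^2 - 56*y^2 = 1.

First expand sqrt(56) as a continued fraction. With x_i = (sqrt(56) + m_i)/d_i and (m_0, d_0) = (0, 1): a_0 = floor(sqrt(56)) = 7, since 7^2 = 49 <= 56 < 64 = 8^2.
Iterate m_{i+1} = d_i*a_i - m_i, d_{i+1} = (56 - m_{i+1}^2)/d_i, a_{i+1} = floor((a_0 + m_{i+1})/d_{i+1}):
  m_1 = 1*7 - 0 = 7, d_1 = (56 - 7^2)/1 = 7/1 = 7, a_1 = floor((7 + 7)/7) = 2.
  m_2 = 7*2 - 7 = 7, d_2 = (56 - 7^2)/7 = 7/7 = 1, a_2 = floor((7 + 7)/1) = 14.
  m_3 = 1*14 - 7 = 7, d_3 = (56 - 7^2)/1 = 7/1 = 7: (m_3, d_3) = (m_1, d_1) = (7, 7), so from here the quotients repeat a_1, a_2; the period length is 2.
So sqrt(56) = [7; (2, 14)] with period length k = 2.
k is even, so the fundamental solution of x^2 - 56y^2 = 1 is (p_{k-1}, q_{k-1}) = (p_1, q_1); compute convergents through index 1.
Convergents (p_i = a_i*p_{i-1} + p_{i-2}, q_i = a_i*q_{i-1} + q_{i-2} with p_{-2}=0, p_{-1}=1, q_{-2}=1, q_{-1}=0):
  i=0: a_0=7, p_0 = 7*1 + 0 = 7, q_0 = 7*0 + 1 = 1.
  i=1: a_1=2, p_1 = 2*7 + 1 = 15, q_1 = 2*1 + 0 = 2.
Check: 15^2 - 56*2^2 = 225 - 224 = 1, so (x, y) = (15, 2) solves the equation, and by the theorem it is the least positive solution.

(x, y) = (15, 2)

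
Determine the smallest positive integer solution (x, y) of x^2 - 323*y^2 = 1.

First expand sqrt(323) as a continued fraction. With x_i = (sqrt(323) + m_i)/d_i and (m_0, d_0) = (0, 1): a_0 = floor(sqrt(323)) = 17, since 17^2 = 289 <= 323 < 324 = 18^2.
Iterate m_{i+1} = d_i*a_i - m_i, d_{i+1} = (323 - m_{i+1}^2)/d_i, a_{i+1} = floor((a_0 + m_{i+1})/d_{i+1}):
  m_1 = 1*17 - 0 = 17, d_1 = (323 - 17^2)/1 = 34/1 = 34, a_1 = floor((17 + 17)/34) = 1.
  m_2 = 34*1 - 17 = 17, d_2 = (323 - 17^2)/34 = 34/34 = 1, a_2 = floor((17 + 17)/1) = 34.
  m_3 = 1*34 - 17 = 17, d_3 = (323 - 17^2)/1 = 34/1 = 34: (m_3, d_3) = (m_1, d_1) = (17, 34), so from here the quotients repeat a_1, a_2; the period length is 2.
So sqrt(323) = [17; (1, 34)] with period length k = 2.
k is even, so the fundamental solution of x^2 - 323y^2 = 1 is (p_{k-1}, q_{k-1}) = (p_1, q_1); compute convergents through index 1.
Convergents (p_i = a_i*p_{i-1} + p_{i-2}, q_i = a_i*q_{i-1} + q_{i-2} with p_{-2}=0, p_{-1}=1, q_{-2}=1, q_{-1}=0):
  i=0: a_0=17, p_0 = 17*1 + 0 = 17, q_0 = 17*0 + 1 = 1.
  i=1: a_1=1, p_1 = 1*17 + 1 = 18, q_1 = 1*1 + 0 = 1.
Check: 18^2 - 323*1^2 = 324 - 323 = 1, so (x, y) = (18, 1) solves the equation, and by the theorem it is the least positive solution.

(x, y) = (18, 1)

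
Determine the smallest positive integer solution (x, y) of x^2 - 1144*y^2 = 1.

(x, y) = (561835, 16611)

First expand sqrt(1144) as a continued fraction. With x_i = (sqrt(1144) + m_i)/d_i and (m_0, d_0) = (0, 1): a_0 = floor(sqrt(1144)) = 33, since 33^2 = 1089 <= 1144 < 1156 = 34^2.
Iterate m_{i+1} = d_i*a_i - m_i, d_{i+1} = (1144 - m_{i+1}^2)/d_i, a_{i+1} = floor((a_0 + m_{i+1})/d_{i+1}):
  m_1 = 1*33 - 0 = 33, d_1 = (1144 - 33^2)/1 = 55/1 = 55, a_1 = floor((33 + 33)/55) = 1.
  m_2 = 55*1 - 33 = 22, d_2 = (1144 - 22^2)/55 = 660/55 = 12, a_2 = floor((33 + 22)/12) = 4.
  m_3 = 12*4 - 22 = 26, d_3 = (1144 - 26^2)/12 = 468/12 = 39, a_3 = floor((33 + 26)/39) = 1.
  m_4 = 39*1 - 26 = 13, d_4 = (1144 - 13^2)/39 = 975/39 = 25, a_4 = floor((33 + 13)/25) = 1.
  m_5 = 25*1 - 13 = 12, d_5 = (1144 - 12^2)/25 = 1000/25 = 40, a_5 = floor((33 + 12)/40) = 1.
  m_6 = 40*1 - 12 = 28, d_6 = (1144 - 28^2)/40 = 360/40 = 9, a_6 = floor((33 + 28)/9) = 6.
  m_7 = 9*6 - 28 = 26, d_7 = (1144 - 26^2)/9 = 468/9 = 52, a_7 = floor((33 + 26)/52) = 1.
  m_8 = 52*1 - 26 = 26, d_8 = (1144 - 26^2)/52 = 468/52 = 9, a_8 = floor((33 + 26)/9) = 6.
  m_9 = 9*6 - 26 = 28, d_9 = (1144 - 28^2)/9 = 360/9 = 40, a_9 = floor((33 + 28)/40) = 1.
  m_10 = 40*1 - 28 = 12, d_10 = (1144 - 12^2)/40 = 1000/40 = 25, a_10 = floor((33 + 12)/25) = 1.
  m_11 = 25*1 - 12 = 13, d_11 = (1144 - 13^2)/25 = 975/25 = 39, a_11 = floor((33 + 13)/39) = 1.
  m_12 = 39*1 - 13 = 26, d_12 = (1144 - 26^2)/39 = 468/39 = 12, a_12 = floor((33 + 26)/12) = 4.
  m_13 = 12*4 - 26 = 22, d_13 = (1144 - 22^2)/12 = 660/12 = 55, a_13 = floor((33 + 22)/55) = 1.
  m_14 = 55*1 - 22 = 33, d_14 = (1144 - 33^2)/55 = 55/55 = 1, a_14 = floor((33 + 33)/1) = 66.
  m_15 = 1*66 - 33 = 33, d_15 = (1144 - 33^2)/1 = 55/1 = 55: (m_15, d_15) = (m_1, d_1) = (33, 55), so from here the quotients repeat a_1, ..., a_14; the period length is 14.
So sqrt(1144) = [33; (1, 4, 1, 1, 1, 6, 1, 6, 1, 1, 1, 4, 1, 66)] with period length k = 14.
k is even, so the fundamental solution of x^2 - 1144y^2 = 1 is (p_{k-1}, q_{k-1}) = (p_13, q_13); compute convergents through index 13.
Convergents (p_i = a_i*p_{i-1} + p_{i-2}, q_i = a_i*q_{i-1} + q_{i-2} with p_{-2}=0, p_{-1}=1, q_{-2}=1, q_{-1}=0):
  i=0: a_0=33, p_0 = 33*1 + 0 = 33, q_0 = 33*0 + 1 = 1.
  i=1: a_1=1, p_1 = 1*33 + 1 = 34, q_1 = 1*1 + 0 = 1.
  i=2: a_2=4, p_2 = 4*34 + 33 = 169, q_2 = 4*1 + 1 = 5.
  i=3: a_3=1, p_3 = 1*169 + 34 = 203, q_3 = 1*5 + 1 = 6.
  i=4: a_4=1, p_4 = 1*203 + 169 = 372, q_4 = 1*6 + 5 = 11.
  i=5: a_5=1, p_5 = 1*372 + 203 = 575, q_5 = 1*11 + 6 = 17.
  i=6: a_6=6, p_6 = 6*575 + 372 = 3822, q_6 = 6*17 + 11 = 113.
  i=7: a_7=1, p_7 = 1*3822 + 575 = 4397, q_7 = 1*113 + 17 = 130.
  i=8: a_8=6, p_8 = 6*4397 + 3822 = 30204, q_8 = 6*130 + 113 = 893.
  i=9: a_9=1, p_9 = 1*30204 + 4397 = 34601, q_9 = 1*893 + 130 = 1023.
  i=10: a_10=1, p_10 = 1*34601 + 30204 = 64805, q_10 = 1*1023 + 893 = 1916.
  i=11: a_11=1, p_11 = 1*64805 + 34601 = 99406, q_11 = 1*1916 + 1023 = 2939.
  i=12: a_12=4, p_12 = 4*99406 + 64805 = 462429, q_12 = 4*2939 + 1916 = 13672.
  i=13: a_13=1, p_13 = 1*462429 + 99406 = 561835, q_13 = 1*13672 + 2939 = 16611.
Check: 561835^2 - 1144*16611^2 = 315658567225 - 315658567224 = 1, so (x, y) = (561835, 16611) solves the equation, and by the theorem it is the least positive solution.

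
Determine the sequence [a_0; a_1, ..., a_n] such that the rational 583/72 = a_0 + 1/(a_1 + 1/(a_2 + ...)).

[8; 10, 3, 2]

Run the Euclidean algorithm on 583 and 72; the successive quotients are the partial quotients a_0, a_1, ... (each step inverts the fractional part left over by the previous one):
  583 = 8*72 + 7, so a_0 = 8.
  72 = 10*7 + 2, so a_1 = 10.
  7 = 3*2 + 1, so a_2 = 3.
  2 = 2*1 + 0, so a_3 = 2.
The remainder reaches 0 after 4 divisions, so the expansion has 4 partial quotients, read off in order.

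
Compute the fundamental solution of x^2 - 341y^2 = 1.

(x, y) = (10626551, 575460)

First expand sqrt(341) as a continued fraction. With x_i = (sqrt(341) + m_i)/d_i and (m_0, d_0) = (0, 1): a_0 = floor(sqrt(341)) = 18, since 18^2 = 324 <= 341 < 361 = 19^2.
Iterate m_{i+1} = d_i*a_i - m_i, d_{i+1} = (341 - m_{i+1}^2)/d_i, a_{i+1} = floor((a_0 + m_{i+1})/d_{i+1}):
  m_1 = 1*18 - 0 = 18, d_1 = (341 - 18^2)/1 = 17/1 = 17, a_1 = floor((18 + 18)/17) = 2.
  m_2 = 17*2 - 18 = 16, d_2 = (341 - 16^2)/17 = 85/17 = 5, a_2 = floor((18 + 16)/5) = 6.
  m_3 = 5*6 - 16 = 14, d_3 = (341 - 14^2)/5 = 145/5 = 29, a_3 = floor((18 + 14)/29) = 1.
  m_4 = 29*1 - 14 = 15, d_4 = (341 - 15^2)/29 = 116/29 = 4, a_4 = floor((18 + 15)/4) = 8.
  m_5 = 4*8 - 15 = 17, d_5 = (341 - 17^2)/4 = 52/4 = 13, a_5 = floor((18 + 17)/13) = 2.
  m_6 = 13*2 - 17 = 9, d_6 = (341 - 9^2)/13 = 260/13 = 20, a_6 = floor((18 + 9)/20) = 1.
  m_7 = 20*1 - 9 = 11, d_7 = (341 - 11^2)/20 = 220/20 = 11, a_7 = floor((18 + 11)/11) = 2.
  m_8 = 11*2 - 11 = 11, d_8 = (341 - 11^2)/11 = 220/11 = 20, a_8 = floor((18 + 11)/20) = 1.
  m_9 = 20*1 - 11 = 9, d_9 = (341 - 9^2)/20 = 260/20 = 13, a_9 = floor((18 + 9)/13) = 2.
  m_10 = 13*2 - 9 = 17, d_10 = (341 - 17^2)/13 = 52/13 = 4, a_10 = floor((18 + 17)/4) = 8.
  m_11 = 4*8 - 17 = 15, d_11 = (341 - 15^2)/4 = 116/4 = 29, a_11 = floor((18 + 15)/29) = 1.
  m_12 = 29*1 - 15 = 14, d_12 = (341 - 14^2)/29 = 145/29 = 5, a_12 = floor((18 + 14)/5) = 6.
  m_13 = 5*6 - 14 = 16, d_13 = (341 - 16^2)/5 = 85/5 = 17, a_13 = floor((18 + 16)/17) = 2.
  m_14 = 17*2 - 16 = 18, d_14 = (341 - 18^2)/17 = 17/17 = 1, a_14 = floor((18 + 18)/1) = 36.
  m_15 = 1*36 - 18 = 18, d_15 = (341 - 18^2)/1 = 17/1 = 17: (m_15, d_15) = (m_1, d_1) = (18, 17), so from here the quotients repeat a_1, ..., a_14; the period length is 14.
So sqrt(341) = [18; (2, 6, 1, 8, 2, 1, 2, 1, 2, 8, 1, 6, 2, 36)] with period length k = 14.
k is even, so the fundamental solution of x^2 - 341y^2 = 1 is (p_{k-1}, q_{k-1}) = (p_13, q_13); compute convergents through index 13.
Convergents (p_i = a_i*p_{i-1} + p_{i-2}, q_i = a_i*q_{i-1} + q_{i-2} with p_{-2}=0, p_{-1}=1, q_{-2}=1, q_{-1}=0):
  i=0: a_0=18, p_0 = 18*1 + 0 = 18, q_0 = 18*0 + 1 = 1.
  i=1: a_1=2, p_1 = 2*18 + 1 = 37, q_1 = 2*1 + 0 = 2.
  i=2: a_2=6, p_2 = 6*37 + 18 = 240, q_2 = 6*2 + 1 = 13.
  i=3: a_3=1, p_3 = 1*240 + 37 = 277, q_3 = 1*13 + 2 = 15.
  i=4: a_4=8, p_4 = 8*277 + 240 = 2456, q_4 = 8*15 + 13 = 133.
  i=5: a_5=2, p_5 = 2*2456 + 277 = 5189, q_5 = 2*133 + 15 = 281.
  i=6: a_6=1, p_6 = 1*5189 + 2456 = 7645, q_6 = 1*281 + 133 = 414.
  i=7: a_7=2, p_7 = 2*7645 + 5189 = 20479, q_7 = 2*414 + 281 = 1109.
  i=8: a_8=1, p_8 = 1*20479 + 7645 = 28124, q_8 = 1*1109 + 414 = 1523.
  i=9: a_9=2, p_9 = 2*28124 + 20479 = 76727, q_9 = 2*1523 + 1109 = 4155.
  i=10: a_10=8, p_10 = 8*76727 + 28124 = 641940, q_10 = 8*4155 + 1523 = 34763.
  i=11: a_11=1, p_11 = 1*641940 + 76727 = 718667, q_11 = 1*34763 + 4155 = 38918.
  i=12: a_12=6, p_12 = 6*718667 + 641940 = 4953942, q_12 = 6*38918 + 34763 = 268271.
  i=13: a_13=2, p_13 = 2*4953942 + 718667 = 10626551, q_13 = 2*268271 + 38918 = 575460.
Check: 10626551^2 - 341*575460^2 = 112923586155601 - 112923586155600 = 1, so (x, y) = (10626551, 575460) solves the equation, and by the theorem it is the least positive solution.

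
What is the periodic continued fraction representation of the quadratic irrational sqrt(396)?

[19; (1, 8, 1, 38)]

Write x_i = (sqrt(396) + m_i)/d_i with (m_0, d_0) = (0, 1). a_0 = floor(sqrt(396)) = 19, since 19^2 = 361 <= 396 < 400 = 20^2.
Iterate m_{i+1} = d_i*a_i - m_i, d_{i+1} = (396 - m_{i+1}^2)/d_i, a_{i+1} = floor((a_0 + m_{i+1})/d_{i+1}):
  m_1 = 1*19 - 0 = 19, d_1 = (396 - 19^2)/1 = 35/1 = 35, a_1 = floor((19 + 19)/35) = 1.
  m_2 = 35*1 - 19 = 16, d_2 = (396 - 16^2)/35 = 140/35 = 4, a_2 = floor((19 + 16)/4) = 8.
  m_3 = 4*8 - 16 = 16, d_3 = (396 - 16^2)/4 = 140/4 = 35, a_3 = floor((19 + 16)/35) = 1.
  m_4 = 35*1 - 16 = 19, d_4 = (396 - 19^2)/35 = 35/35 = 1, a_4 = floor((19 + 19)/1) = 38.
  m_5 = 1*38 - 19 = 19, d_5 = (396 - 19^2)/1 = 35/1 = 35: (m_5, d_5) = (m_1, d_1) = (19, 35), so from here the quotients repeat a_1, ..., a_4; the period length is 4.
Hence the expansion of sqrt(396) is a_0 = 19 followed by the repeating block 1, 8, 1, 38 (period 4).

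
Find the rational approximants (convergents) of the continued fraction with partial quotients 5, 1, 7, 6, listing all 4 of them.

5/1, 6/1, 47/8, 288/49

Using the convergent recurrence p_i = a_i*p_{i-1} + p_{i-2}, q_i = a_i*q_{i-1} + q_{i-2} with p_{-2}=0, p_{-1}=1, q_{-2}=1, q_{-1}=0:
  i=0: a_0=5, p_0 = 5*1 + 0 = 5, q_0 = 5*0 + 1 = 1.
  i=1: a_1=1, p_1 = 1*5 + 1 = 6, q_1 = 1*1 + 0 = 1.
  i=2: a_2=7, p_2 = 7*6 + 5 = 47, q_2 = 7*1 + 1 = 8.
  i=3: a_3=6, p_3 = 6*47 + 6 = 288, q_3 = 6*8 + 1 = 49.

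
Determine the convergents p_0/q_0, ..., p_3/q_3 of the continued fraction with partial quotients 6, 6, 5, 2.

Using the convergent recurrence p_i = a_i*p_{i-1} + p_{i-2}, q_i = a_i*q_{i-1} + q_{i-2} with p_{-2}=0, p_{-1}=1, q_{-2}=1, q_{-1}=0:
  i=0: a_0=6, p_0 = 6*1 + 0 = 6, q_0 = 6*0 + 1 = 1.
  i=1: a_1=6, p_1 = 6*6 + 1 = 37, q_1 = 6*1 + 0 = 6.
  i=2: a_2=5, p_2 = 5*37 + 6 = 191, q_2 = 5*6 + 1 = 31.
  i=3: a_3=2, p_3 = 2*191 + 37 = 419, q_3 = 2*31 + 6 = 68.

6/1, 37/6, 191/31, 419/68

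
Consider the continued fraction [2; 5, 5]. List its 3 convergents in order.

2/1, 11/5, 57/26

Using the convergent recurrence p_i = a_i*p_{i-1} + p_{i-2}, q_i = a_i*q_{i-1} + q_{i-2} with p_{-2}=0, p_{-1}=1, q_{-2}=1, q_{-1}=0:
  i=0: a_0=2, p_0 = 2*1 + 0 = 2, q_0 = 2*0 + 1 = 1.
  i=1: a_1=5, p_1 = 5*2 + 1 = 11, q_1 = 5*1 + 0 = 5.
  i=2: a_2=5, p_2 = 5*11 + 2 = 57, q_2 = 5*5 + 1 = 26.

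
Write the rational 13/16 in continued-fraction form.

Run the Euclidean algorithm on 13 and 16; the successive quotients are the partial quotients a_0, a_1, ... (each step inverts the fractional part left over by the previous one):
  13 = 0*16 + 13, so a_0 = 0.
  16 = 1*13 + 3, so a_1 = 1.
  13 = 4*3 + 1, so a_2 = 4.
  3 = 3*1 + 0, so a_3 = 3.
The remainder reaches 0 after 4 divisions, so the expansion has 4 partial quotients, read off in order.

[0; 1, 4, 3]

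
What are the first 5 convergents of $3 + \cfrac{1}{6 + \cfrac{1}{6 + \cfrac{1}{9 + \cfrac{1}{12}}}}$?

3/1, 19/6, 117/37, 1072/339, 12981/4105

Using the convergent recurrence p_i = a_i*p_{i-1} + p_{i-2}, q_i = a_i*q_{i-1} + q_{i-2} with p_{-2}=0, p_{-1}=1, q_{-2}=1, q_{-1}=0:
  i=0: a_0=3, p_0 = 3*1 + 0 = 3, q_0 = 3*0 + 1 = 1.
  i=1: a_1=6, p_1 = 6*3 + 1 = 19, q_1 = 6*1 + 0 = 6.
  i=2: a_2=6, p_2 = 6*19 + 3 = 117, q_2 = 6*6 + 1 = 37.
  i=3: a_3=9, p_3 = 9*117 + 19 = 1072, q_3 = 9*37 + 6 = 339.
  i=4: a_4=12, p_4 = 12*1072 + 117 = 12981, q_4 = 12*339 + 37 = 4105.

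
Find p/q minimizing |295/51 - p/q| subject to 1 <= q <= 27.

Expand x = 295/51 as a continued fraction with the Euclidean algorithm:
  295 = 5*51 + 40, so a_0 = 5.
  51 = 1*40 + 11, so a_1 = 1.
  40 = 3*11 + 7, so a_2 = 3.
  11 = 1*7 + 4, so a_3 = 1.
  7 = 1*4 + 3, so a_4 = 1.
  4 = 1*3 + 1, so a_5 = 1.
  3 = 3*1 + 0, so a_6 = 3.
so x = [5; 1, 3, 1, 1, 1, 3].
Convergents (p_i = a_i*p_{i-1} + p_{i-2}, q_i = a_i*q_{i-1} + q_{i-2} with p_{-2}=0, p_{-1}=1, q_{-2}=1, q_{-1}=0), until the denominator exceeds 27:
  i=0: a_0=5, p_0 = 5*1 + 0 = 5, q_0 = 5*0 + 1 = 1.
  i=1: a_1=1, p_1 = 1*5 + 1 = 6, q_1 = 1*1 + 0 = 1.
  i=2: a_2=3, p_2 = 3*6 + 5 = 23, q_2 = 3*1 + 1 = 4.
  i=3: a_3=1, p_3 = 1*23 + 6 = 29, q_3 = 1*4 + 1 = 5.
  i=4: a_4=1, p_4 = 1*29 + 23 = 52, q_4 = 1*5 + 4 = 9.
  i=5: a_5=1, p_5 = 1*52 + 29 = 81, q_5 = 1*9 + 5 = 14.
  i=6: a_6=3, p_6 = 3*81 + 52 = 295, q_6 = 3*14 + 9 = 51.
q_6 = 51 > 27, so the last convergent with denominator <= 27 is p_5/q_5 = 81/14.
The closest fraction with denominator <= 27 is either p_5/q_5 or the intermediate fraction (k*p_5 + p_4)/(k*q_5 + q_4) with the largest k >= 1 whose denominator stays <= 27; these approach x as k grows, and every other convergent or intermediate fraction in range is farther away.
Largest k: floor((27 - q_4)/q_5) = floor((27 - 9)/14) = 1.
That gives (1*81 + 52)/(1*14 + 9) = 133/23.
Compare the errors: |x - 81/14| = |295*14 - 81*51|/(51*14) = 1/714, and |x - 133/23| = |295*23 - 133*51|/(51*23) = 2/1173.
Cross-multiplying, 1*1173 = 1173 < 1428 = 2*714, so 1/714 is smaller: the convergent 81/14 is closer to x than 133/23.

81/14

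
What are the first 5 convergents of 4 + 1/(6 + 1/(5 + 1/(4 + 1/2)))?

4/1, 25/6, 129/31, 541/130, 1211/291

Using the convergent recurrence p_i = a_i*p_{i-1} + p_{i-2}, q_i = a_i*q_{i-1} + q_{i-2} with p_{-2}=0, p_{-1}=1, q_{-2}=1, q_{-1}=0:
  i=0: a_0=4, p_0 = 4*1 + 0 = 4, q_0 = 4*0 + 1 = 1.
  i=1: a_1=6, p_1 = 6*4 + 1 = 25, q_1 = 6*1 + 0 = 6.
  i=2: a_2=5, p_2 = 5*25 + 4 = 129, q_2 = 5*6 + 1 = 31.
  i=3: a_3=4, p_3 = 4*129 + 25 = 541, q_3 = 4*31 + 6 = 130.
  i=4: a_4=2, p_4 = 2*541 + 129 = 1211, q_4 = 2*130 + 31 = 291.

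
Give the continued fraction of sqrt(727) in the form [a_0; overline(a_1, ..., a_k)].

Write x_i = (sqrt(727) + m_i)/d_i with (m_0, d_0) = (0, 1). a_0 = floor(sqrt(727)) = 26, since 26^2 = 676 <= 727 < 729 = 27^2.
Iterate m_{i+1} = d_i*a_i - m_i, d_{i+1} = (727 - m_{i+1}^2)/d_i, a_{i+1} = floor((a_0 + m_{i+1})/d_{i+1}):
  m_1 = 1*26 - 0 = 26, d_1 = (727 - 26^2)/1 = 51/1 = 51, a_1 = floor((26 + 26)/51) = 1.
  m_2 = 51*1 - 26 = 25, d_2 = (727 - 25^2)/51 = 102/51 = 2, a_2 = floor((26 + 25)/2) = 25.
  m_3 = 2*25 - 25 = 25, d_3 = (727 - 25^2)/2 = 102/2 = 51, a_3 = floor((26 + 25)/51) = 1.
  m_4 = 51*1 - 25 = 26, d_4 = (727 - 26^2)/51 = 51/51 = 1, a_4 = floor((26 + 26)/1) = 52.
  m_5 = 1*52 - 26 = 26, d_5 = (727 - 26^2)/1 = 51/1 = 51: (m_5, d_5) = (m_1, d_1) = (26, 51), so from here the quotients repeat a_1, ..., a_4; the period length is 4.
Hence the expansion of sqrt(727) is a_0 = 26 followed by the repeating block 1, 25, 1, 52 (period 4).

[26; overline(1, 25, 1, 52)]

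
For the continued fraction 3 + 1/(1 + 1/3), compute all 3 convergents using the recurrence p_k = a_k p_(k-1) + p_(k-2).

Using the convergent recurrence p_i = a_i*p_{i-1} + p_{i-2}, q_i = a_i*q_{i-1} + q_{i-2} with p_{-2}=0, p_{-1}=1, q_{-2}=1, q_{-1}=0:
  i=0: a_0=3, p_0 = 3*1 + 0 = 3, q_0 = 3*0 + 1 = 1.
  i=1: a_1=1, p_1 = 1*3 + 1 = 4, q_1 = 1*1 + 0 = 1.
  i=2: a_2=3, p_2 = 3*4 + 3 = 15, q_2 = 3*1 + 1 = 4.

3/1, 4/1, 15/4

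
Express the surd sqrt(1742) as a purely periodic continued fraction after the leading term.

[41; (1, 2, 1, 4, 6, 4, 1, 2, 1, 82)]

Write x_i = (sqrt(1742) + m_i)/d_i with (m_0, d_0) = (0, 1). a_0 = floor(sqrt(1742)) = 41, since 41^2 = 1681 <= 1742 < 1764 = 42^2.
Iterate m_{i+1} = d_i*a_i - m_i, d_{i+1} = (1742 - m_{i+1}^2)/d_i, a_{i+1} = floor((a_0 + m_{i+1})/d_{i+1}):
  m_1 = 1*41 - 0 = 41, d_1 = (1742 - 41^2)/1 = 61/1 = 61, a_1 = floor((41 + 41)/61) = 1.
  m_2 = 61*1 - 41 = 20, d_2 = (1742 - 20^2)/61 = 1342/61 = 22, a_2 = floor((41 + 20)/22) = 2.
  m_3 = 22*2 - 20 = 24, d_3 = (1742 - 24^2)/22 = 1166/22 = 53, a_3 = floor((41 + 24)/53) = 1.
  m_4 = 53*1 - 24 = 29, d_4 = (1742 - 29^2)/53 = 901/53 = 17, a_4 = floor((41 + 29)/17) = 4.
  m_5 = 17*4 - 29 = 39, d_5 = (1742 - 39^2)/17 = 221/17 = 13, a_5 = floor((41 + 39)/13) = 6.
  m_6 = 13*6 - 39 = 39, d_6 = (1742 - 39^2)/13 = 221/13 = 17, a_6 = floor((41 + 39)/17) = 4.
  m_7 = 17*4 - 39 = 29, d_7 = (1742 - 29^2)/17 = 901/17 = 53, a_7 = floor((41 + 29)/53) = 1.
  m_8 = 53*1 - 29 = 24, d_8 = (1742 - 24^2)/53 = 1166/53 = 22, a_8 = floor((41 + 24)/22) = 2.
  m_9 = 22*2 - 24 = 20, d_9 = (1742 - 20^2)/22 = 1342/22 = 61, a_9 = floor((41 + 20)/61) = 1.
  m_10 = 61*1 - 20 = 41, d_10 = (1742 - 41^2)/61 = 61/61 = 1, a_10 = floor((41 + 41)/1) = 82.
  m_11 = 1*82 - 41 = 41, d_11 = (1742 - 41^2)/1 = 61/1 = 61: (m_11, d_11) = (m_1, d_1) = (41, 61), so from here the quotients repeat a_1, ..., a_10; the period length is 10.
Hence the expansion of sqrt(1742) is a_0 = 41 followed by the repeating block 1, 2, 1, 4, 6, 4, 1, 2, 1, 82 (period 10).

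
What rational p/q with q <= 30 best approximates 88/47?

Expand x = 88/47 as a continued fraction with the Euclidean algorithm:
  88 = 1*47 + 41, so a_0 = 1.
  47 = 1*41 + 6, so a_1 = 1.
  41 = 6*6 + 5, so a_2 = 6.
  6 = 1*5 + 1, so a_3 = 1.
  5 = 5*1 + 0, so a_4 = 5.
so x = [1; 1, 6, 1, 5].
Convergents (p_i = a_i*p_{i-1} + p_{i-2}, q_i = a_i*q_{i-1} + q_{i-2} with p_{-2}=0, p_{-1}=1, q_{-2}=1, q_{-1}=0), until the denominator exceeds 30:
  i=0: a_0=1, p_0 = 1*1 + 0 = 1, q_0 = 1*0 + 1 = 1.
  i=1: a_1=1, p_1 = 1*1 + 1 = 2, q_1 = 1*1 + 0 = 1.
  i=2: a_2=6, p_2 = 6*2 + 1 = 13, q_2 = 6*1 + 1 = 7.
  i=3: a_3=1, p_3 = 1*13 + 2 = 15, q_3 = 1*7 + 1 = 8.
  i=4: a_4=5, p_4 = 5*15 + 13 = 88, q_4 = 5*8 + 7 = 47.
q_4 = 47 > 30, so the last convergent with denominator <= 30 is p_3/q_3 = 15/8.
The closest fraction with denominator <= 30 is either p_3/q_3 or the intermediate fraction (k*p_3 + p_2)/(k*q_3 + q_2) with the largest k >= 1 whose denominator stays <= 30; these approach x as k grows, and every other convergent or intermediate fraction in range is farther away.
Largest k: floor((30 - q_2)/q_3) = floor((30 - 7)/8) = 2.
That gives (2*15 + 13)/(2*8 + 7) = 43/23.
Compare the errors: |x - 15/8| = |88*8 - 15*47|/(47*8) = 1/376, and |x - 43/23| = |88*23 - 43*47|/(47*23) = 3/1081.
Cross-multiplying, 1*1081 = 1081 < 1128 = 3*376, so 1/376 is smaller: the convergent 15/8 is closer to x than 43/23.

15/8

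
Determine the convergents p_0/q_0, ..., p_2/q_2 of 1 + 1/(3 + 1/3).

Using the convergent recurrence p_i = a_i*p_{i-1} + p_{i-2}, q_i = a_i*q_{i-1} + q_{i-2} with p_{-2}=0, p_{-1}=1, q_{-2}=1, q_{-1}=0:
  i=0: a_0=1, p_0 = 1*1 + 0 = 1, q_0 = 1*0 + 1 = 1.
  i=1: a_1=3, p_1 = 3*1 + 1 = 4, q_1 = 3*1 + 0 = 3.
  i=2: a_2=3, p_2 = 3*4 + 1 = 13, q_2 = 3*3 + 1 = 10.

1/1, 4/3, 13/10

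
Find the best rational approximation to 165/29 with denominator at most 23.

91/16

Expand x = 165/29 as a continued fraction with the Euclidean algorithm:
  165 = 5*29 + 20, so a_0 = 5.
  29 = 1*20 + 9, so a_1 = 1.
  20 = 2*9 + 2, so a_2 = 2.
  9 = 4*2 + 1, so a_3 = 4.
  2 = 2*1 + 0, so a_4 = 2.
so x = [5; 1, 2, 4, 2].
Convergents (p_i = a_i*p_{i-1} + p_{i-2}, q_i = a_i*q_{i-1} + q_{i-2} with p_{-2}=0, p_{-1}=1, q_{-2}=1, q_{-1}=0), until the denominator exceeds 23:
  i=0: a_0=5, p_0 = 5*1 + 0 = 5, q_0 = 5*0 + 1 = 1.
  i=1: a_1=1, p_1 = 1*5 + 1 = 6, q_1 = 1*1 + 0 = 1.
  i=2: a_2=2, p_2 = 2*6 + 5 = 17, q_2 = 2*1 + 1 = 3.
  i=3: a_3=4, p_3 = 4*17 + 6 = 74, q_3 = 4*3 + 1 = 13.
  i=4: a_4=2, p_4 = 2*74 + 17 = 165, q_4 = 2*13 + 3 = 29.
q_4 = 29 > 23, so the last convergent with denominator <= 23 is p_3/q_3 = 74/13.
The closest fraction with denominator <= 23 is either p_3/q_3 or the intermediate fraction (k*p_3 + p_2)/(k*q_3 + q_2) with the largest k >= 1 whose denominator stays <= 23; these approach x as k grows, and every other convergent or intermediate fraction in range is farther away.
Largest k: floor((23 - q_2)/q_3) = floor((23 - 3)/13) = 1.
That gives (1*74 + 17)/(1*13 + 3) = 91/16.
Compare the errors: |x - 74/13| = |165*13 - 74*29|/(29*13) = 1/377, and |x - 91/16| = |165*16 - 91*29|/(29*16) = 1/464.
Cross-multiplying, 1*377 = 377 < 464 = 1*464, so 1/464 is smaller: the intermediate fraction 91/16 is closer to x than 74/13.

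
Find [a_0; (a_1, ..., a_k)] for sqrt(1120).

[33; (2, 6, 1, 15, 1, 6, 2, 66)]

Write x_i = (sqrt(1120) + m_i)/d_i with (m_0, d_0) = (0, 1). a_0 = floor(sqrt(1120)) = 33, since 33^2 = 1089 <= 1120 < 1156 = 34^2.
Iterate m_{i+1} = d_i*a_i - m_i, d_{i+1} = (1120 - m_{i+1}^2)/d_i, a_{i+1} = floor((a_0 + m_{i+1})/d_{i+1}):
  m_1 = 1*33 - 0 = 33, d_1 = (1120 - 33^2)/1 = 31/1 = 31, a_1 = floor((33 + 33)/31) = 2.
  m_2 = 31*2 - 33 = 29, d_2 = (1120 - 29^2)/31 = 279/31 = 9, a_2 = floor((33 + 29)/9) = 6.
  m_3 = 9*6 - 29 = 25, d_3 = (1120 - 25^2)/9 = 495/9 = 55, a_3 = floor((33 + 25)/55) = 1.
  m_4 = 55*1 - 25 = 30, d_4 = (1120 - 30^2)/55 = 220/55 = 4, a_4 = floor((33 + 30)/4) = 15.
  m_5 = 4*15 - 30 = 30, d_5 = (1120 - 30^2)/4 = 220/4 = 55, a_5 = floor((33 + 30)/55) = 1.
  m_6 = 55*1 - 30 = 25, d_6 = (1120 - 25^2)/55 = 495/55 = 9, a_6 = floor((33 + 25)/9) = 6.
  m_7 = 9*6 - 25 = 29, d_7 = (1120 - 29^2)/9 = 279/9 = 31, a_7 = floor((33 + 29)/31) = 2.
  m_8 = 31*2 - 29 = 33, d_8 = (1120 - 33^2)/31 = 31/31 = 1, a_8 = floor((33 + 33)/1) = 66.
  m_9 = 1*66 - 33 = 33, d_9 = (1120 - 33^2)/1 = 31/1 = 31: (m_9, d_9) = (m_1, d_1) = (33, 31), so from here the quotients repeat a_1, ..., a_8; the period length is 8.
Hence the expansion of sqrt(1120) is a_0 = 33 followed by the repeating block 2, 6, 1, 15, 1, 6, 2, 66 (period 8).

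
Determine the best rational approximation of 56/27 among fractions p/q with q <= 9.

Expand x = 56/27 as a continued fraction with the Euclidean algorithm:
  56 = 2*27 + 2, so a_0 = 2.
  27 = 13*2 + 1, so a_1 = 13.
  2 = 2*1 + 0, so a_2 = 2.
so x = [2; 13, 2].
Convergents (p_i = a_i*p_{i-1} + p_{i-2}, q_i = a_i*q_{i-1} + q_{i-2} with p_{-2}=0, p_{-1}=1, q_{-2}=1, q_{-1}=0), until the denominator exceeds 9:
  i=0: a_0=2, p_0 = 2*1 + 0 = 2, q_0 = 2*0 + 1 = 1.
  i=1: a_1=13, p_1 = 13*2 + 1 = 27, q_1 = 13*1 + 0 = 13.
q_1 = 13 > 9, so the last convergent with denominator <= 9 is p_0/q_0 = 2/1.
The closest fraction with denominator <= 9 is either p_0/q_0 or the intermediate fraction (k*p_0 + p_{-1})/(k*q_0 + q_{-1}) with the largest k >= 1 whose denominator stays <= 9; these approach x as k grows, and every other convergent or intermediate fraction in range is farther away.
Largest k: floor((9 - q_{-1})/q_0) = floor((9 - 0)/1) = 9 (using the seeds p_{-1} = 1, q_{-1} = 0).
That gives (9*2 + 1)/(9*1 + 0) = 19/9.
Compare the errors: |x - 2/1| = |56*1 - 2*27|/(27*1) = 2/27, and |x - 19/9| = |56*9 - 19*27|/(27*9) = 9/243.
Cross-multiplying, 9*27 = 243 < 486 = 2*243, so 9/243 is smaller: the intermediate fraction 19/9 is closer to x than 2/1.

19/9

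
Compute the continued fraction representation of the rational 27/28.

[0; 1, 27]

Run the Euclidean algorithm on 27 and 28; the successive quotients are the partial quotients a_0, a_1, ... (each step inverts the fractional part left over by the previous one):
  27 = 0*28 + 27, so a_0 = 0.
  28 = 1*27 + 1, so a_1 = 1.
  27 = 27*1 + 0, so a_2 = 27.
The remainder reaches 0 after 3 divisions, so the expansion has 3 partial quotients, read off in order.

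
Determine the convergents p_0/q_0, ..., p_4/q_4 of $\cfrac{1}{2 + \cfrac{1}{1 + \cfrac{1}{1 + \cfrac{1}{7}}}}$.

0/1, 1/2, 1/3, 2/5, 15/38

Using the convergent recurrence p_i = a_i*p_{i-1} + p_{i-2}, q_i = a_i*q_{i-1} + q_{i-2} with p_{-2}=0, p_{-1}=1, q_{-2}=1, q_{-1}=0:
  i=0: a_0=0, p_0 = 0*1 + 0 = 0, q_0 = 0*0 + 1 = 1.
  i=1: a_1=2, p_1 = 2*0 + 1 = 1, q_1 = 2*1 + 0 = 2.
  i=2: a_2=1, p_2 = 1*1 + 0 = 1, q_2 = 1*2 + 1 = 3.
  i=3: a_3=1, p_3 = 1*1 + 1 = 2, q_3 = 1*3 + 2 = 5.
  i=4: a_4=7, p_4 = 7*2 + 1 = 15, q_4 = 7*5 + 3 = 38.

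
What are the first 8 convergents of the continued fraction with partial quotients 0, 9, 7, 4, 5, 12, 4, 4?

Using the convergent recurrence p_i = a_i*p_{i-1} + p_{i-2}, q_i = a_i*q_{i-1} + q_{i-2} with p_{-2}=0, p_{-1}=1, q_{-2}=1, q_{-1}=0:
  i=0: a_0=0, p_0 = 0*1 + 0 = 0, q_0 = 0*0 + 1 = 1.
  i=1: a_1=9, p_1 = 9*0 + 1 = 1, q_1 = 9*1 + 0 = 9.
  i=2: a_2=7, p_2 = 7*1 + 0 = 7, q_2 = 7*9 + 1 = 64.
  i=3: a_3=4, p_3 = 4*7 + 1 = 29, q_3 = 4*64 + 9 = 265.
  i=4: a_4=5, p_4 = 5*29 + 7 = 152, q_4 = 5*265 + 64 = 1389.
  i=5: a_5=12, p_5 = 12*152 + 29 = 1853, q_5 = 12*1389 + 265 = 16933.
  i=6: a_6=4, p_6 = 4*1853 + 152 = 7564, q_6 = 4*16933 + 1389 = 69121.
  i=7: a_7=4, p_7 = 4*7564 + 1853 = 32109, q_7 = 4*69121 + 16933 = 293417.

0/1, 1/9, 7/64, 29/265, 152/1389, 1853/16933, 7564/69121, 32109/293417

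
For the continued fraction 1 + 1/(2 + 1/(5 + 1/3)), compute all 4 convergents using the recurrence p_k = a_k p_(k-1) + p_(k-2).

1/1, 3/2, 16/11, 51/35

Using the convergent recurrence p_i = a_i*p_{i-1} + p_{i-2}, q_i = a_i*q_{i-1} + q_{i-2} with p_{-2}=0, p_{-1}=1, q_{-2}=1, q_{-1}=0:
  i=0: a_0=1, p_0 = 1*1 + 0 = 1, q_0 = 1*0 + 1 = 1.
  i=1: a_1=2, p_1 = 2*1 + 1 = 3, q_1 = 2*1 + 0 = 2.
  i=2: a_2=5, p_2 = 5*3 + 1 = 16, q_2 = 5*2 + 1 = 11.
  i=3: a_3=3, p_3 = 3*16 + 3 = 51, q_3 = 3*11 + 2 = 35.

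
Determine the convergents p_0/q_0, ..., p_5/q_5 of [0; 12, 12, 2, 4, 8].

0/1, 1/12, 12/145, 25/302, 112/1353, 921/11126

Using the convergent recurrence p_i = a_i*p_{i-1} + p_{i-2}, q_i = a_i*q_{i-1} + q_{i-2} with p_{-2}=0, p_{-1}=1, q_{-2}=1, q_{-1}=0:
  i=0: a_0=0, p_0 = 0*1 + 0 = 0, q_0 = 0*0 + 1 = 1.
  i=1: a_1=12, p_1 = 12*0 + 1 = 1, q_1 = 12*1 + 0 = 12.
  i=2: a_2=12, p_2 = 12*1 + 0 = 12, q_2 = 12*12 + 1 = 145.
  i=3: a_3=2, p_3 = 2*12 + 1 = 25, q_3 = 2*145 + 12 = 302.
  i=4: a_4=4, p_4 = 4*25 + 12 = 112, q_4 = 4*302 + 145 = 1353.
  i=5: a_5=8, p_5 = 8*112 + 25 = 921, q_5 = 8*1353 + 302 = 11126.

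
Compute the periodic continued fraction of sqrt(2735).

Write x_i = (sqrt(2735) + m_i)/d_i with (m_0, d_0) = (0, 1). a_0 = floor(sqrt(2735)) = 52, since 52^2 = 2704 <= 2735 < 2809 = 53^2.
Iterate m_{i+1} = d_i*a_i - m_i, d_{i+1} = (2735 - m_{i+1}^2)/d_i, a_{i+1} = floor((a_0 + m_{i+1})/d_{i+1}):
  m_1 = 1*52 - 0 = 52, d_1 = (2735 - 52^2)/1 = 31/1 = 31, a_1 = floor((52 + 52)/31) = 3.
  m_2 = 31*3 - 52 = 41, d_2 = (2735 - 41^2)/31 = 1054/31 = 34, a_2 = floor((52 + 41)/34) = 2.
  m_3 = 34*2 - 41 = 27, d_3 = (2735 - 27^2)/34 = 2006/34 = 59, a_3 = floor((52 + 27)/59) = 1.
  m_4 = 59*1 - 27 = 32, d_4 = (2735 - 32^2)/59 = 1711/59 = 29, a_4 = floor((52 + 32)/29) = 2.
  m_5 = 29*2 - 32 = 26, d_5 = (2735 - 26^2)/29 = 2059/29 = 71, a_5 = floor((52 + 26)/71) = 1.
  m_6 = 71*1 - 26 = 45, d_6 = (2735 - 45^2)/71 = 710/71 = 10, a_6 = floor((52 + 45)/10) = 9.
  m_7 = 10*9 - 45 = 45, d_7 = (2735 - 45^2)/10 = 710/10 = 71, a_7 = floor((52 + 45)/71) = 1.
  m_8 = 71*1 - 45 = 26, d_8 = (2735 - 26^2)/71 = 2059/71 = 29, a_8 = floor((52 + 26)/29) = 2.
  m_9 = 29*2 - 26 = 32, d_9 = (2735 - 32^2)/29 = 1711/29 = 59, a_9 = floor((52 + 32)/59) = 1.
  m_10 = 59*1 - 32 = 27, d_10 = (2735 - 27^2)/59 = 2006/59 = 34, a_10 = floor((52 + 27)/34) = 2.
  m_11 = 34*2 - 27 = 41, d_11 = (2735 - 41^2)/34 = 1054/34 = 31, a_11 = floor((52 + 41)/31) = 3.
  m_12 = 31*3 - 41 = 52, d_12 = (2735 - 52^2)/31 = 31/31 = 1, a_12 = floor((52 + 52)/1) = 104.
  m_13 = 1*104 - 52 = 52, d_13 = (2735 - 52^2)/1 = 31/1 = 31: (m_13, d_13) = (m_1, d_1) = (52, 31), so from here the quotients repeat a_1, ..., a_12; the period length is 12.
Hence the expansion of sqrt(2735) is a_0 = 52 followed by the repeating block 3, 2, 1, 2, 1, 9, 1, 2, 1, 2, 3, 104 (period 12).

[52; (3, 2, 1, 2, 1, 9, 1, 2, 1, 2, 3, 104)]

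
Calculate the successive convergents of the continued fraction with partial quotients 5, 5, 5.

5/1, 26/5, 135/26

Using the convergent recurrence p_i = a_i*p_{i-1} + p_{i-2}, q_i = a_i*q_{i-1} + q_{i-2} with p_{-2}=0, p_{-1}=1, q_{-2}=1, q_{-1}=0:
  i=0: a_0=5, p_0 = 5*1 + 0 = 5, q_0 = 5*0 + 1 = 1.
  i=1: a_1=5, p_1 = 5*5 + 1 = 26, q_1 = 5*1 + 0 = 5.
  i=2: a_2=5, p_2 = 5*26 + 5 = 135, q_2 = 5*5 + 1 = 26.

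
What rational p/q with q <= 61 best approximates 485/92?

311/59

Expand x = 485/92 as a continued fraction with the Euclidean algorithm:
  485 = 5*92 + 25, so a_0 = 5.
  92 = 3*25 + 17, so a_1 = 3.
  25 = 1*17 + 8, so a_2 = 1.
  17 = 2*8 + 1, so a_3 = 2.
  8 = 8*1 + 0, so a_4 = 8.
so x = [5; 3, 1, 2, 8].
Convergents (p_i = a_i*p_{i-1} + p_{i-2}, q_i = a_i*q_{i-1} + q_{i-2} with p_{-2}=0, p_{-1}=1, q_{-2}=1, q_{-1}=0), until the denominator exceeds 61:
  i=0: a_0=5, p_0 = 5*1 + 0 = 5, q_0 = 5*0 + 1 = 1.
  i=1: a_1=3, p_1 = 3*5 + 1 = 16, q_1 = 3*1 + 0 = 3.
  i=2: a_2=1, p_2 = 1*16 + 5 = 21, q_2 = 1*3 + 1 = 4.
  i=3: a_3=2, p_3 = 2*21 + 16 = 58, q_3 = 2*4 + 3 = 11.
  i=4: a_4=8, p_4 = 8*58 + 21 = 485, q_4 = 8*11 + 4 = 92.
q_4 = 92 > 61, so the last convergent with denominator <= 61 is p_3/q_3 = 58/11.
The closest fraction with denominator <= 61 is either p_3/q_3 or the intermediate fraction (k*p_3 + p_2)/(k*q_3 + q_2) with the largest k >= 1 whose denominator stays <= 61; these approach x as k grows, and every other convergent or intermediate fraction in range is farther away.
Largest k: floor((61 - q_2)/q_3) = floor((61 - 4)/11) = 5.
That gives (5*58 + 21)/(5*11 + 4) = 311/59.
Compare the errors: |x - 58/11| = |485*11 - 58*92|/(92*11) = 1/1012, and |x - 311/59| = |485*59 - 311*92|/(92*59) = 3/5428.
Cross-multiplying, 3*1012 = 3036 < 5428 = 1*5428, so 3/5428 is smaller: the intermediate fraction 311/59 is closer to x than 58/11.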